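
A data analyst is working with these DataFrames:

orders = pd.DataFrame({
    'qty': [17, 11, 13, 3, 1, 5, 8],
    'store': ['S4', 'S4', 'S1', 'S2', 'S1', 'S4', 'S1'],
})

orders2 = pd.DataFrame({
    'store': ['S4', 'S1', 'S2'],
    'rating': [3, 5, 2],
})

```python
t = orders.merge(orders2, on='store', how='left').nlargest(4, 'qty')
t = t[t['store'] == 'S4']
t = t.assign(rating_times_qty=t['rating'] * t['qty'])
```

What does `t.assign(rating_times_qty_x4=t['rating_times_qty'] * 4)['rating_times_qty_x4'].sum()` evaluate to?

merge on 'store' (how='left') → 7 rows:
   qty store  rating
0   17    S4       3
1   11    S4       3
2   13    S1       5
3    3    S2       2
4    1    S1       5
5    5    S4       3
6    8    S1       5
take 4 rows with largest qty:
   qty store  rating
0   17    S4       3
2   13    S1       5
1   11    S4       3
6    8    S1       5
filter rows where store == 'S4':
   qty store  rating
0   17    S4       3
1   11    S4       3
add column rating_times_qty = t['rating'] * t['qty']:
   qty store  rating  rating_times_qty
0   17    S4       3                51
1   11    S4       3                33
add column rating_times_qty_x4 = t['rating_times_qty'] * 4:
   qty store  rating  rating_times_qty  rating_times_qty_x4
0   17    S4       3                51                  204
1   11    S4       3                33                  132
Taking the sum of column 'rating_times_qty_x4' gives 336.

336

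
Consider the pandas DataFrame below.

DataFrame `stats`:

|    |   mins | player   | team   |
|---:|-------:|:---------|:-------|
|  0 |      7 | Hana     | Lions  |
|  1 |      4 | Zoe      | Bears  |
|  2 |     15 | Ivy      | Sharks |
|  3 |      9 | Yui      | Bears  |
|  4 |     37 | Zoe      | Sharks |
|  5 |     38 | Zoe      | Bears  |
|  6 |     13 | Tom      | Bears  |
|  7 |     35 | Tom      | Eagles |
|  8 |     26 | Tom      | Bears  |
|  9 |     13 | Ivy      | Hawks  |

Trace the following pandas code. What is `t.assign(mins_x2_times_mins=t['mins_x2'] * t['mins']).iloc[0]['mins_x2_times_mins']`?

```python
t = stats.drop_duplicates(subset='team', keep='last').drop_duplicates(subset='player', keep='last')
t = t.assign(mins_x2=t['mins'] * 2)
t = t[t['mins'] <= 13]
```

drop duplicate team (keep=last):
   mins player    team
0     7   Hana   Lions
4    37    Zoe  Sharks
7    35    Tom  Eagles
8    26    Tom   Bears
9    13    Ivy   Hawks
drop duplicate player (keep=last):
   mins player    team
0     7   Hana   Lions
4    37    Zoe  Sharks
8    26    Tom   Bears
9    13    Ivy   Hawks
add column mins_x2 = t['mins'] * 2:
   mins player    team  mins_x2
0     7   Hana   Lions       14
4    37    Zoe  Sharks       74
8    26    Tom   Bears       52
9    13    Ivy   Hawks       26
filter rows where mins <= 13:
   mins player   team  mins_x2
0     7   Hana  Lions       14
9    13    Ivy  Hawks       26
add column mins_x2_times_mins = t['mins_x2'] * t['mins']:
   mins player   team  mins_x2  mins_x2_times_mins
0     7   Hana  Lions       14                  98
9    13    Ivy  Hawks       26                 338
value at position 0, column 'mins_x2_times_mins' → 98

98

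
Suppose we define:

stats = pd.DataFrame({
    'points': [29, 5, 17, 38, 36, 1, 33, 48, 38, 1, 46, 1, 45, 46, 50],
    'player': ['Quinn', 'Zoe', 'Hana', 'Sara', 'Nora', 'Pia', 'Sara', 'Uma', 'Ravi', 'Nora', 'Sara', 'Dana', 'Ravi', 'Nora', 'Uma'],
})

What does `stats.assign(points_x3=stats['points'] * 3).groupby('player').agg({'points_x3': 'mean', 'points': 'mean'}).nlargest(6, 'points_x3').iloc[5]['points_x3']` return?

add column points_x3 = stats['points'] * 3:
    points player  points_x3
0       29  Quinn         87
1        5    Zoe         15
2       17   Hana         51
3       38   Sara        114
4       36   Nora        108
5        1    Pia          3
6       33   Sara         99
7       48    Uma        144
8       38   Ravi        114
9        1   Nora          3
10      46   Sara        138
11       1   Dana          3
12      45   Ravi        135
13      46   Nora        138
14      50    Uma        150
group by player: mean(points_x3), mean(points):
        points_x3     points
player                      
Dana          3.0   1.000000
Hana         51.0  17.000000
Nora         83.0  27.666667
Pia           3.0   1.000000
Quinn        87.0  29.000000
Ravi        124.5  41.500000
Sara        117.0  39.000000
Uma         147.0  49.000000
Zoe          15.0   5.000000
take 6 rows with largest points_x3:
        points_x3     points
player                      
Uma         147.0  49.000000
Ravi        124.5  41.500000
Sara        117.0  39.000000
Quinn        87.0  29.000000
Nora         83.0  27.666667
Hana         51.0  17.000000

51.0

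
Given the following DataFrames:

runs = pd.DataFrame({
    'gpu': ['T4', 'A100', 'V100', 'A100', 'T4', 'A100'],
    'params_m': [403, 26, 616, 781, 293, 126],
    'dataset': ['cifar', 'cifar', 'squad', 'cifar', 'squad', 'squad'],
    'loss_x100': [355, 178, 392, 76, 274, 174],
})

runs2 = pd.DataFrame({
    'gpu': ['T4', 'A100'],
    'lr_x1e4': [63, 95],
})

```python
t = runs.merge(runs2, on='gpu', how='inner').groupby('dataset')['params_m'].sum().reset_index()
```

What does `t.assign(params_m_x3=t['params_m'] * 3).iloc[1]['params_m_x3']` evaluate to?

merge on 'gpu' (how='inner') → 5 rows:
    gpu  params_m dataset  loss_x100  lr_x1e4
0    T4       403   cifar        355       63
1  A100        26   cifar        178       95
2  A100       781   cifar         76       95
3    T4       293   squad        274       63
4  A100       126   squad        174       95
group by dataset, sum of params_m:
dataset
cifar    1210
squad     419
Name: params_m, dtype: int64
reset_index():
  dataset  params_m
0   cifar      1210
1   squad       419
add column params_m_x3 = t['params_m'] * 3:
  dataset  params_m  params_m_x3
0   cifar      1210         3630
1   squad       419         1257
So iloc[1]['params_m_x3'] = 1257.

1257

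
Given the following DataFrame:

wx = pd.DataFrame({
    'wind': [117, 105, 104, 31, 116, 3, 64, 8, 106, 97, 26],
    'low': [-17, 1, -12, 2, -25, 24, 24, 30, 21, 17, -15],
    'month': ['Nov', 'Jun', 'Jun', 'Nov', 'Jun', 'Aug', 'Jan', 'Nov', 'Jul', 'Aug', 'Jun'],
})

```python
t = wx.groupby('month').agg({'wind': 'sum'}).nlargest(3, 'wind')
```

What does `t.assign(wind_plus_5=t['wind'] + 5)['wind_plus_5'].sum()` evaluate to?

628

group by month, sum of wind:
       wind
month      
Aug     100
Jan      64
Jul     106
Jun     351
Nov     156
take 3 rows with largest wind:
       wind
month      
Jun     351
Nov     156
Jul     106
add column wind_plus_5 = t['wind'] + 5:
       wind  wind_plus_5
month                   
Jun     351          356
Nov     156          161
Jul     106          111
Hence 628.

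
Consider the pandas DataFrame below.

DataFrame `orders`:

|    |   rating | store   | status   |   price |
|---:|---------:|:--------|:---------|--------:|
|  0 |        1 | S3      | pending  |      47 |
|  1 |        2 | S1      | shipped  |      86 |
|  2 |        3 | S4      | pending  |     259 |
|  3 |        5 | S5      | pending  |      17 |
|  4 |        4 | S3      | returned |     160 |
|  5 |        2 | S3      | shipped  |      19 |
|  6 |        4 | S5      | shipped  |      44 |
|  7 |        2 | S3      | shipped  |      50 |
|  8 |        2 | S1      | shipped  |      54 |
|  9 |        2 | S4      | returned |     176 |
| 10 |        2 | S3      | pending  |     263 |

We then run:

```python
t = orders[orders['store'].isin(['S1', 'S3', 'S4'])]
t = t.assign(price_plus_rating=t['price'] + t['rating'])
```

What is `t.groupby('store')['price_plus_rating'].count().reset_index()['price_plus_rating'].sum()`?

9

filter rows where store in ['S1', 'S3', 'S4']:
    rating store    status  price
0        1    S3   pending     47
1        2    S1   shipped     86
2        3    S4   pending    259
4        4    S3  returned    160
5        2    S3   shipped     19
7        2    S3   shipped     50
8        2    S1   shipped     54
9        2    S4  returned    176
10       2    S3   pending    263
add column price_plus_rating = t['price'] + t['rating']:
    rating store    status  price  price_plus_rating
0        1    S3   pending     47                 48
1        2    S1   shipped     86                 88
2        3    S4   pending    259                262
4        4    S3  returned    160                164
5        2    S3   shipped     19                 21
7        2    S3   shipped     50                 52
8        2    S1   shipped     54                 56
9        2    S4  returned    176                178
10       2    S3   pending    263                265
group by store, count of price_plus_rating:
store
S1    2
S3    5
S4    2
Name: price_plus_rating, dtype: int64
reset_index():
  store  price_plus_rating
0    S1                  2
1    S3                  5
2    S4                  2
Hence 9.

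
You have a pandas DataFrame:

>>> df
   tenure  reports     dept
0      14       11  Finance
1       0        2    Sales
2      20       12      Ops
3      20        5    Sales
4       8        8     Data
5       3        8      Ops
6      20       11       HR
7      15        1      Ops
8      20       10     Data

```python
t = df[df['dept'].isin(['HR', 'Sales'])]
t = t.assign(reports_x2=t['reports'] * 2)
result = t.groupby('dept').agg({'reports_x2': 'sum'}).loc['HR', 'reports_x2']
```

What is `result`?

22

filter rows where dept in ['HR', 'Sales']:
   tenure  reports   dept
1       0        2  Sales
3      20        5  Sales
6      20       11     HR
add column reports_x2 = t['reports'] * 2:
   tenure  reports   dept  reports_x2
1       0        2  Sales           4
3      20        5  Sales          10
6      20       11     HR          22
group by dept, sum of reports_x2:
       reports_x2
dept             
HR             22
Sales          14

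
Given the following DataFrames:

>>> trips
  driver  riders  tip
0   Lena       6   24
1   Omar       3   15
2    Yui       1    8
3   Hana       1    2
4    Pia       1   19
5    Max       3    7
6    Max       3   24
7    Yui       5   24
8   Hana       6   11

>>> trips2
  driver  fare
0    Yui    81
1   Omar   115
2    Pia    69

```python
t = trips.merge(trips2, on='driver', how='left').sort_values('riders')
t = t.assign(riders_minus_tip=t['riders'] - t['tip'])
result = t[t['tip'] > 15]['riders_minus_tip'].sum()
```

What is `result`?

-76

merge on 'driver' (how='left') → 9 rows:
  driver  riders  tip   fare
0   Lena       6   24    NaN
1   Omar       3   15  115.0
2    Yui       1    8   81.0
3   Hana       1    2    NaN
4    Pia       1   19   69.0
5    Max       3    7    NaN
6    Max       3   24    NaN
7    Yui       5   24   81.0
8   Hana       6   11    NaN
sort by riders:
  driver  riders  tip   fare
2    Yui       1    8   81.0
3   Hana       1    2    NaN
4    Pia       1   19   69.0
1   Omar       3   15  115.0
5    Max       3    7    NaN
6    Max       3   24    NaN
7    Yui       5   24   81.0
0   Lena       6   24    NaN
8   Hana       6   11    NaN
add column riders_minus_tip = t['riders'] - t['tip']:
  driver  riders  tip   fare  riders_minus_tip
2    Yui       1    8   81.0                -7
3   Hana       1    2    NaN                -1
4    Pia       1   19   69.0               -18
1   Omar       3   15  115.0               -12
5    Max       3    7    NaN                -4
6    Max       3   24    NaN               -21
7    Yui       5   24   81.0               -19
0   Lena       6   24    NaN               -18
8   Hana       6   11    NaN                -5
filter rows where tip > 15:
  driver  riders  tip  fare  riders_minus_tip
4    Pia       1   19  69.0               -18
6    Max       3   24   NaN               -21
7    Yui       5   24  81.0               -19
0   Lena       6   24   NaN               -18
sum of column 'riders_minus_tip' → -76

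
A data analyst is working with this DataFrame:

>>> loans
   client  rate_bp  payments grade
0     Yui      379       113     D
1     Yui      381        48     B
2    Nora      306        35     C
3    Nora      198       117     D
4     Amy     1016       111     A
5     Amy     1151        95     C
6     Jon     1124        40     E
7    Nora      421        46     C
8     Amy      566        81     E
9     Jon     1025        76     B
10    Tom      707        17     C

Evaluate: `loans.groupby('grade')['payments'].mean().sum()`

396.75

group by grade, mean of payments:
grade
A    111.00
B     62.00
C     48.25
D    115.00
E     60.50
Name: payments, dtype: float64
Taking the sum of the resulting series gives 396.75.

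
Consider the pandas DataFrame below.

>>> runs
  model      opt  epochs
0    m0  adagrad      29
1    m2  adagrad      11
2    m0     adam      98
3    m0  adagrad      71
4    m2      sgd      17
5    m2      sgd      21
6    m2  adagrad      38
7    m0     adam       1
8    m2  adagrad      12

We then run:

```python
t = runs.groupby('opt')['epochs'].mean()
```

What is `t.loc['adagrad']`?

group by opt, mean of epochs:
opt
adagrad    32.2
adam       49.5
sgd        19.0
Name: epochs, dtype: float64

32.2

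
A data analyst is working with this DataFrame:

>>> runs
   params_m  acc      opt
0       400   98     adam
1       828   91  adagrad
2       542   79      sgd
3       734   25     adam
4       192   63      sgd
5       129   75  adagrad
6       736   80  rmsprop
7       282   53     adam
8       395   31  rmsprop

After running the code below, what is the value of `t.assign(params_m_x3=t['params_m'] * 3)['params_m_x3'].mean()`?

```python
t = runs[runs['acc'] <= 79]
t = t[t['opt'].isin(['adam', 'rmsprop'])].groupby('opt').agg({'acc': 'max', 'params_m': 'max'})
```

filter rows where acc <= 79:
   params_m  acc      opt
2       542   79      sgd
3       734   25     adam
4       192   63      sgd
5       129   75  adagrad
7       282   53     adam
8       395   31  rmsprop
filter rows where opt in ['adam', 'rmsprop']:
   params_m  acc      opt
3       734   25     adam
7       282   53     adam
8       395   31  rmsprop
group by opt: max(acc), max(params_m):
         acc  params_m
opt                   
adam      53       734
rmsprop   31       395
add column params_m_x3 = t['params_m'] * 3:
         acc  params_m  params_m_x3
opt                                
adam      53       734         2202
rmsprop   31       395         1185
Reading off the mean of column 'params_m_x3', we get 1693.5.

1693.5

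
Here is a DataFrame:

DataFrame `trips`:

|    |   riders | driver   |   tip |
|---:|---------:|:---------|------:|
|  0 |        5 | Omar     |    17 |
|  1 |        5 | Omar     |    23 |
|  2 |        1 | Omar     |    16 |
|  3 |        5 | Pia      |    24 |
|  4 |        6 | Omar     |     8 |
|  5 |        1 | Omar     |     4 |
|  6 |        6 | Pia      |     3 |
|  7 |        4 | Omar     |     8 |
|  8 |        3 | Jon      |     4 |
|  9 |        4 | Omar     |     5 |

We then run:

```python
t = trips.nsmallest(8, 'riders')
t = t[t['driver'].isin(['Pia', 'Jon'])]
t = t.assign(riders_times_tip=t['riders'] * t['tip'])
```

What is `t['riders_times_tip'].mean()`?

take 8 rows with smallest riders:
   riders driver  tip
2       1   Omar   16
5       1   Omar    4
8       3    Jon    4
7       4   Omar    8
9       4   Omar    5
0       5   Omar   17
1       5   Omar   23
3       5    Pia   24
filter rows where driver in ['Pia', 'Jon']:
   riders driver  tip
8       3    Jon    4
3       5    Pia   24
add column riders_times_tip = t['riders'] * t['tip']:
   riders driver  tip  riders_times_tip
8       3    Jon    4                12
3       5    Pia   24               120
Taking the mean of column 'riders_times_tip' gives 66.0.

66.0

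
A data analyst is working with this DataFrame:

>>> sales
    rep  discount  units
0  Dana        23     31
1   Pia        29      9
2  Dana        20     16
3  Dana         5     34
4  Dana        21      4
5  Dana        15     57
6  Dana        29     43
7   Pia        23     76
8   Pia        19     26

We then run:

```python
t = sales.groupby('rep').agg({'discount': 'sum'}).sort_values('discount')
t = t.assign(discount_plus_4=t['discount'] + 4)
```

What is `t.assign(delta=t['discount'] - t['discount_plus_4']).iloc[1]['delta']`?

-4

group by rep, sum of discount:
      discount
rep           
Dana       113
Pia         71
sort by discount:
      discount
rep           
Pia         71
Dana       113
add column discount_plus_4 = t['discount'] + 4:
      discount  discount_plus_4
rep                            
Pia         71               75
Dana       113              117
add column delta = t['discount'] - t['discount_plus_4']:
      discount  discount_plus_4  delta
rep                                   
Pia         71               75     -4
Dana       113              117     -4
Finally, value at position 1, column 'delta' = -4.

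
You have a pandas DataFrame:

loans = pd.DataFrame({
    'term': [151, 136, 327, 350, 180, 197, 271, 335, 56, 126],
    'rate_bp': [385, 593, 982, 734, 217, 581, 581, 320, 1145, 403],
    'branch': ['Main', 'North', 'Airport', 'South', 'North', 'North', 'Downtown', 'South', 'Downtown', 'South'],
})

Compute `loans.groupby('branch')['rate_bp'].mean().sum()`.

group by branch, mean of rate_bp:
branch
Airport     982.000000
Downtown    863.000000
Main        385.000000
North       463.666667
South       485.666667
Name: rate_bp, dtype: float64

3179.33333333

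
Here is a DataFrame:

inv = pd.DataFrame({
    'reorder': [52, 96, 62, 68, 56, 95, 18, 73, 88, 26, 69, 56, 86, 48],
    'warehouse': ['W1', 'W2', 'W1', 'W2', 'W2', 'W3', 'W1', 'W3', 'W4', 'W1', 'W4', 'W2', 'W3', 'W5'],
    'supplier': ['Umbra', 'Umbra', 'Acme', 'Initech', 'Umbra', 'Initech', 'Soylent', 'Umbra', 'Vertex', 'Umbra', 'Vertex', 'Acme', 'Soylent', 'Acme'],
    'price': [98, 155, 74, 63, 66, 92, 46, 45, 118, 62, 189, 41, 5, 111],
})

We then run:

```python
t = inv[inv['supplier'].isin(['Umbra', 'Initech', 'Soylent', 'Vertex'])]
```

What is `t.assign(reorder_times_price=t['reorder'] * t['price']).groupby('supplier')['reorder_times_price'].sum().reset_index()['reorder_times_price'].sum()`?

filter rows where supplier in ['Umbra', 'Initech', 'Soylent', 'Vertex']:
    reorder warehouse supplier  price
0        52        W1    Umbra     98
1        96        W2    Umbra    155
3        68        W2  Initech     63
4        56        W2    Umbra     66
5        95        W3  Initech     92
6        18        W1  Soylent     46
7        73        W3    Umbra     45
8        88        W4   Vertex    118
9        26        W1    Umbra     62
10       69        W4   Vertex    189
12       86        W3  Soylent      5
add column reorder_times_price = t['reorder'] * t['price']:
    reorder warehouse supplier  price  reorder_times_price
0        52        W1    Umbra     98                 5096
1        96        W2    Umbra    155                14880
3        68        W2  Initech     63                 4284
4        56        W2    Umbra     66                 3696
5        95        W3  Initech     92                 8740
6        18        W1  Soylent     46                  828
7        73        W3    Umbra     45                 3285
8        88        W4   Vertex    118                10384
9        26        W1    Umbra     62                 1612
10       69        W4   Vertex    189                13041
12       86        W3  Soylent      5                  430
group by supplier, sum of reorder_times_price:
supplier
Initech    13024
Soylent     1258
Umbra      28569
Vertex     23425
Name: reorder_times_price, dtype: int64
reset_index():
  supplier  reorder_times_price
0  Initech                13024
1  Soylent                 1258
2    Umbra                28569
3   Vertex                23425
Reading off the sum of column 'reorder_times_price', we get 66276.

66276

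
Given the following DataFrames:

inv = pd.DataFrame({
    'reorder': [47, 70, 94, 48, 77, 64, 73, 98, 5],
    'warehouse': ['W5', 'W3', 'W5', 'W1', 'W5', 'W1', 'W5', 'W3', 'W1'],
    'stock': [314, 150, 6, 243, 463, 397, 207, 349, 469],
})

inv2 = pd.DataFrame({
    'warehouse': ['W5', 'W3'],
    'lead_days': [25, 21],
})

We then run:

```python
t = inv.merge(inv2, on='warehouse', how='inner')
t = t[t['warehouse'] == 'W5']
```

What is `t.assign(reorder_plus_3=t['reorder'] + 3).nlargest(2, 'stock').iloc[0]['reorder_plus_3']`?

merge on 'warehouse' (how='inner') → 6 rows:
   reorder warehouse  stock  lead_days
0       47        W5    314         25
1       70        W3    150         21
2       94        W5      6         25
3       77        W5    463         25
4       73        W5    207         25
5       98        W3    349         21
filter rows where warehouse == 'W5':
   reorder warehouse  stock  lead_days
0       47        W5    314         25
2       94        W5      6         25
3       77        W5    463         25
4       73        W5    207         25
add column reorder_plus_3 = t['reorder'] + 3:
   reorder warehouse  stock  lead_days  reorder_plus_3
0       47        W5    314         25              50
2       94        W5      6         25              97
3       77        W5    463         25              80
4       73        W5    207         25              76
take 2 rows with largest stock:
   reorder warehouse  stock  lead_days  reorder_plus_3
3       77        W5    463         25              80
0       47        W5    314         25              50

80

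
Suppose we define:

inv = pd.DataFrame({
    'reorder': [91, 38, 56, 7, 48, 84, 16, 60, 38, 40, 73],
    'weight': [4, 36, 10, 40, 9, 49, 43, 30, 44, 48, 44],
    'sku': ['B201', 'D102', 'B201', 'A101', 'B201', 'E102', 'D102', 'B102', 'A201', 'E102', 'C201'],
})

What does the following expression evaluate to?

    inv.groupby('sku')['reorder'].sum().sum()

551

group by sku, sum of reorder:
sku
A101      7
A201     38
B102     60
B201    195
C201     73
D102     54
E102    124
Name: reorder, dtype: int64
Reading off the sum of the resulting series, we get 551.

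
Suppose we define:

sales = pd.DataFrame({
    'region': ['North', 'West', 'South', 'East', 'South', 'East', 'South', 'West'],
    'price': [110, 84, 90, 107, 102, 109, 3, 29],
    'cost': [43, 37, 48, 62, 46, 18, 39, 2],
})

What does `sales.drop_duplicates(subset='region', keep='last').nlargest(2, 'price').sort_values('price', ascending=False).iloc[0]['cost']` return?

drop duplicate region (keep=last):
  region  price  cost
0  North    110    43
5   East    109    18
6  South      3    39
7   West     29     2
take 2 rows with largest price:
  region  price  cost
0  North    110    43
5   East    109    18
sort by price descending:
  region  price  cost
0  North    110    43
5   East    109    18

43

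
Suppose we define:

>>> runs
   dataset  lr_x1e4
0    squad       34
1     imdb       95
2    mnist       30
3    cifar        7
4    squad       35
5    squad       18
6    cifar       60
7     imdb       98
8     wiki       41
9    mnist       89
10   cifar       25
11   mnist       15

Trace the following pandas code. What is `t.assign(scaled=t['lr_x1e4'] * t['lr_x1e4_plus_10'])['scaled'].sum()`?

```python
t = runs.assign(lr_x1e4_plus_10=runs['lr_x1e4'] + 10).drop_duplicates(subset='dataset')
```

14881

add column lr_x1e4_plus_10 = runs['lr_x1e4'] + 10:
   dataset  lr_x1e4  lr_x1e4_plus_10
0    squad       34               44
1     imdb       95              105
2    mnist       30               40
3    cifar        7               17
4    squad       35               45
5    squad       18               28
6    cifar       60               70
7     imdb       98              108
8     wiki       41               51
9    mnist       89               99
10   cifar       25               35
11   mnist       15               25
drop duplicate dataset (keep=first):
  dataset  lr_x1e4  lr_x1e4_plus_10
0   squad       34               44
1    imdb       95              105
2   mnist       30               40
3   cifar        7               17
8    wiki       41               51
add column scaled = t['lr_x1e4'] * t['lr_x1e4_plus_10']:
  dataset  lr_x1e4  lr_x1e4_plus_10  scaled
0   squad       34               44    1496
1    imdb       95              105    9975
2   mnist       30               40    1200
3   cifar        7               17     119
8    wiki       41               51    2091
Finally, sum of column 'scaled' = 14881.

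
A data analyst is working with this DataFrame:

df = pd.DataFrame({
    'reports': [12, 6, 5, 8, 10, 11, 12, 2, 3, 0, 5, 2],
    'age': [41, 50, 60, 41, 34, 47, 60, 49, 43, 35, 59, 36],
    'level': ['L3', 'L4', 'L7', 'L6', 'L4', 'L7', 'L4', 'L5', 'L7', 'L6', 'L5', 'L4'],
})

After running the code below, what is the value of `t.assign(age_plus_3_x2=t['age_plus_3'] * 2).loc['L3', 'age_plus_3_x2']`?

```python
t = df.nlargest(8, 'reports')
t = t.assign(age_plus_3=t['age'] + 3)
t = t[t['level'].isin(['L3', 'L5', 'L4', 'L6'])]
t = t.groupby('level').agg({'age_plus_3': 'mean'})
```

take 8 rows with largest reports:
    reports  age level
0        12   41    L3
6        12   60    L4
5        11   47    L7
4        10   34    L4
3         8   41    L6
1         6   50    L4
2         5   60    L7
10        5   59    L5
add column age_plus_3 = t['age'] + 3:
    reports  age level  age_plus_3
0        12   41    L3          44
6        12   60    L4          63
5        11   47    L7          50
4        10   34    L4          37
3         8   41    L6          44
1         6   50    L4          53
2         5   60    L7          63
10        5   59    L5          62
filter rows where level in ['L3', 'L5', 'L4', 'L6']:
    reports  age level  age_plus_3
0        12   41    L3          44
6        12   60    L4          63
4        10   34    L4          37
3         8   41    L6          44
1         6   50    L4          53
10        5   59    L5          62
group by level, mean of age_plus_3:
       age_plus_3
level            
L3           44.0
L4           51.0
L5           62.0
L6           44.0
add column age_plus_3_x2 = t['age_plus_3'] * 2:
       age_plus_3  age_plus_3_x2
level                           
L3           44.0           88.0
L4           51.0          102.0
L5           62.0          124.0
L6           44.0           88.0
Finally, value at row 'L3', column 'age_plus_3_x2' = 88.0.

88.0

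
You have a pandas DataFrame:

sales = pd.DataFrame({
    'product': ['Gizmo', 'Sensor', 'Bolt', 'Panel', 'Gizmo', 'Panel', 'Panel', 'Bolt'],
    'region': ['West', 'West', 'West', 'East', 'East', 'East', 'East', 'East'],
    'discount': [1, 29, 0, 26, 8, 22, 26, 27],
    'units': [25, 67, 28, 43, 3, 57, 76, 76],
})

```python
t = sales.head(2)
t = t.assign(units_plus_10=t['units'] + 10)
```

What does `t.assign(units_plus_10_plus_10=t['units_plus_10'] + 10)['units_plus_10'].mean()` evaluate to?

56.0

take first 2 rows:
  product region  discount  units
0   Gizmo   West         1     25
1  Sensor   West        29     67
add column units_plus_10 = t['units'] + 10:
  product region  discount  units  units_plus_10
0   Gizmo   West         1     25             35
1  Sensor   West        29     67             77
add column units_plus_10_plus_10 = t['units_plus_10'] + 10:
  product region  discount  units  units_plus_10  units_plus_10_plus_10
0   Gizmo   West         1     25             35                     45
1  Sensor   West        29     67             77                     87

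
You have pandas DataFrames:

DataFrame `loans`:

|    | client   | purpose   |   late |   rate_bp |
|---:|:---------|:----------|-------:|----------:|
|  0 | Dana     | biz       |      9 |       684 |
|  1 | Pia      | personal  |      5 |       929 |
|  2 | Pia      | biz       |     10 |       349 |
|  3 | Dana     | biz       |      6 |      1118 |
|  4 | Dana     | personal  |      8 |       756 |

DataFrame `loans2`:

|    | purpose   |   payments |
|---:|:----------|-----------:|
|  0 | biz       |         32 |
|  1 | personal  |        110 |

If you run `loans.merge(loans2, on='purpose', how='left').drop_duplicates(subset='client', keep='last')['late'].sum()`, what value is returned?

merge on 'purpose' (how='left') → 5 rows:
  client   purpose  late  rate_bp  payments
0   Dana       biz     9      684        32
1    Pia  personal     5      929       110
2    Pia       biz    10      349        32
3   Dana       biz     6     1118        32
4   Dana  personal     8      756       110
drop duplicate client (keep=last):
  client   purpose  late  rate_bp  payments
2    Pia       biz    10      349        32
4   Dana  personal     8      756       110
Reading off the sum of column 'late', we get 18.

18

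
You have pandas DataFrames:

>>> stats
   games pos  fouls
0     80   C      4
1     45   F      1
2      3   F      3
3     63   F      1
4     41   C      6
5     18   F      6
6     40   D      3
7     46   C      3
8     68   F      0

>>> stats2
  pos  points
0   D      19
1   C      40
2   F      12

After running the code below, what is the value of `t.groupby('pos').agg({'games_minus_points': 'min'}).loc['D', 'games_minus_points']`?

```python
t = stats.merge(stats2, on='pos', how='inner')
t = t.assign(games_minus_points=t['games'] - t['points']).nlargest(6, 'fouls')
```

21

merge on 'pos' (how='inner') → 9 rows:
   games pos  fouls  points
0     80   C      4      40
1     45   F      1      12
2      3   F      3      12
3     63   F      1      12
4     41   C      6      40
5     18   F      6      12
6     40   D      3      19
7     46   C      3      40
8     68   F      0      12
add column games_minus_points = t['games'] - t['points']:
   games pos  fouls  points  games_minus_points
0     80   C      4      40                  40
1     45   F      1      12                  33
2      3   F      3      12                  -9
3     63   F      1      12                  51
4     41   C      6      40                   1
5     18   F      6      12                   6
6     40   D      3      19                  21
7     46   C      3      40                   6
8     68   F      0      12                  56
take 6 rows with largest fouls:
   games pos  fouls  points  games_minus_points
4     41   C      6      40                   1
5     18   F      6      12                   6
0     80   C      4      40                  40
2      3   F      3      12                  -9
6     40   D      3      19                  21
7     46   C      3      40                   6
group by pos, min of games_minus_points:
     games_minus_points
pos                    
C                     1
D                    21
F                    -9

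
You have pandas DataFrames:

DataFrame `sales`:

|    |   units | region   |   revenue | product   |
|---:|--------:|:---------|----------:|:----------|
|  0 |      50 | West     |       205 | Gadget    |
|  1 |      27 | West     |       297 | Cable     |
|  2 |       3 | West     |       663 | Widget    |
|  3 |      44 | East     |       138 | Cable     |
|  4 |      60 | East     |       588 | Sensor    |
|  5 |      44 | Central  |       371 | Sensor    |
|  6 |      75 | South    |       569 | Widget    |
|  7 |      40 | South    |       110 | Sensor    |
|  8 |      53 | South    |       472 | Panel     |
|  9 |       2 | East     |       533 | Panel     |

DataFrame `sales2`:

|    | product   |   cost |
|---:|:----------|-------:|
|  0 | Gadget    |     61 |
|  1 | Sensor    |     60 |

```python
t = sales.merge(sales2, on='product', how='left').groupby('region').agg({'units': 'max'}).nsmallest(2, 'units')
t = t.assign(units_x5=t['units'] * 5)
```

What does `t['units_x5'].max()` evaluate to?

250

merge on 'product' (how='left') → 10 rows:
   units   region  revenue product  cost
0     50     West      205  Gadget  61.0
1     27     West      297   Cable   NaN
2      3     West      663  Widget   NaN
3     44     East      138   Cable   NaN
4     60     East      588  Sensor  60.0
5     44  Central      371  Sensor  60.0
6     75    South      569  Widget   NaN
7     40    South      110  Sensor  60.0
8     53    South      472   Panel   NaN
9      2     East      533   Panel   NaN
group by region, max of units:
         units
region        
Central     44
East        60
South       75
West        50
take 2 rows with smallest units:
         units
region        
Central     44
West        50
add column units_x5 = t['units'] * 5:
         units  units_x5
region                  
Central     44       220
West        50       250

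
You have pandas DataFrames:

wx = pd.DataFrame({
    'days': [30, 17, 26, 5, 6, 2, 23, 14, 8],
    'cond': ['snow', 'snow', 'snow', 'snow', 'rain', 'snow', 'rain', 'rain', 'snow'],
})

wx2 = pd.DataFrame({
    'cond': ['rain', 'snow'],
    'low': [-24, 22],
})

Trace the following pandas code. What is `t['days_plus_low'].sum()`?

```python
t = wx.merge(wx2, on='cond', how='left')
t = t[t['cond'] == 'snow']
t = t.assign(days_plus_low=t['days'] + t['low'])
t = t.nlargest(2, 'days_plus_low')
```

merge on 'cond' (how='left') → 9 rows:
   days  cond  low
0    30  snow   22
1    17  snow   22
2    26  snow   22
3     5  snow   22
4     6  rain  -24
5     2  snow   22
6    23  rain  -24
7    14  rain  -24
8     8  snow   22
filter rows where cond == 'snow':
   days  cond  low
0    30  snow   22
1    17  snow   22
2    26  snow   22
3     5  snow   22
5     2  snow   22
8     8  snow   22
add column days_plus_low = t['days'] + t['low']:
   days  cond  low  days_plus_low
0    30  snow   22             52
1    17  snow   22             39
2    26  snow   22             48
3     5  snow   22             27
5     2  snow   22             24
8     8  snow   22             30
take 2 rows with largest days_plus_low:
   days  cond  low  days_plus_low
0    30  snow   22             52
2    26  snow   22             48
Hence 100.

100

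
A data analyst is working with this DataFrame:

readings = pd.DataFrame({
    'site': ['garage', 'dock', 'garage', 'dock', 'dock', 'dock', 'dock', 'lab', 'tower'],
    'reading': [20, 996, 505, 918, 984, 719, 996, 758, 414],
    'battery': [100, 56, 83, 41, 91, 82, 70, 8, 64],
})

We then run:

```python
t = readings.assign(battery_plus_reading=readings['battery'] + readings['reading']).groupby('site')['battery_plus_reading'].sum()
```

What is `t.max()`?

add column battery_plus_reading = readings['battery'] + readings['reading']:
     site  reading  battery  battery_plus_reading
0  garage       20      100                   120
1    dock      996       56                  1052
2  garage      505       83                   588
3    dock      918       41                   959
4    dock      984       91                  1075
5    dock      719       82                   801
6    dock      996       70                  1066
7     lab      758        8                   766
8   tower      414       64                   478
group by site, sum of battery_plus_reading:
site
dock      4953
garage     708
lab        766
tower      478
Name: battery_plus_reading, dtype: int64
Reading off the max of the resulting series, we get 4953.

4953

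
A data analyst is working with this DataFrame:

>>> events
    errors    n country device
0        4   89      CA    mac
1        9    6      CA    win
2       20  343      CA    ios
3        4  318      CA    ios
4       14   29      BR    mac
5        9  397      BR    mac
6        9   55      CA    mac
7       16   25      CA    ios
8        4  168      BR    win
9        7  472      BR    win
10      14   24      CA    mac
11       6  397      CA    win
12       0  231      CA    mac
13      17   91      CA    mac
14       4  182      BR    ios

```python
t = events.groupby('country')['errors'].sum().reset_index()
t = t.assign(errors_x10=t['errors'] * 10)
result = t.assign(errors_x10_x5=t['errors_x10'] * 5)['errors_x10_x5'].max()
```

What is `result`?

group by country, sum of errors:
country
BR    38
CA    99
Name: errors, dtype: int64
reset_index():
  country  errors
0      BR      38
1      CA      99
add column errors_x10 = t['errors'] * 10:
  country  errors  errors_x10
0      BR      38         380
1      CA      99         990
add column errors_x10_x5 = t['errors_x10'] * 5:
  country  errors  errors_x10  errors_x10_x5
0      BR      38         380           1900
1      CA      99         990           4950

4950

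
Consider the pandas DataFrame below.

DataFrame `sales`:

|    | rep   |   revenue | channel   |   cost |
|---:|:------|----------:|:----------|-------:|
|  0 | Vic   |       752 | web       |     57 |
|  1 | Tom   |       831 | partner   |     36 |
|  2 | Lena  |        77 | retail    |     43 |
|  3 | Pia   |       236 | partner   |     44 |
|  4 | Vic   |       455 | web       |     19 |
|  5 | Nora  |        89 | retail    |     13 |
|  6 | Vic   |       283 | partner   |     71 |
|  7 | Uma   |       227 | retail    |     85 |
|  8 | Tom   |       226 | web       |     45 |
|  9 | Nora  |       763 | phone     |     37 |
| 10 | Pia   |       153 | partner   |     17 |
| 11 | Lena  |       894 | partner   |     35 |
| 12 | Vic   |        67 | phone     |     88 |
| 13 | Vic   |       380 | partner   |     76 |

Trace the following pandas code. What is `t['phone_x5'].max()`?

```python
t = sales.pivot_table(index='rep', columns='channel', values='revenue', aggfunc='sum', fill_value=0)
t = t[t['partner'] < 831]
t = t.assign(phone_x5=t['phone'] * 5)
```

3815

pivot: rows=rep, cols=channel, sum(revenue):
channel  partner  phone  retail   web
rep                                  
Lena         894      0      77     0
Nora           0    763      89     0
Pia          389      0       0     0
Tom          831      0       0   226
Uma            0      0     227     0
Vic          663     67       0  1207
filter rows where partner < 831:
channel  partner  phone  retail   web
rep                                  
Nora           0    763      89     0
Pia          389      0       0     0
Uma            0      0     227     0
Vic          663     67       0  1207
add column phone_x5 = t['phone'] * 5:
channel  partner  phone  retail   web  phone_x5
rep                                            
Nora           0    763      89     0      3815
Pia          389      0       0     0         0
Uma            0      0     227     0         0
Vic          663     67       0  1207       335
Finally, max of column 'phone_x5' = 3815.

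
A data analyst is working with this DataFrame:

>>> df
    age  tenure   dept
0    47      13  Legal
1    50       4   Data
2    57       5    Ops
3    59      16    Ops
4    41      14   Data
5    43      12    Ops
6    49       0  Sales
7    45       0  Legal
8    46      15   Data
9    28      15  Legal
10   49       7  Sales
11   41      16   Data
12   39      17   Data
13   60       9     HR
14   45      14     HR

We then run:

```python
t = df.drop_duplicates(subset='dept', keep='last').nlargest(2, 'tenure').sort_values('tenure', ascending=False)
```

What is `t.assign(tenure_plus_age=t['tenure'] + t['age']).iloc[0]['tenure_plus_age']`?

56

drop duplicate dept (keep=last):
    age  tenure   dept
5    43      12    Ops
9    28      15  Legal
10   49       7  Sales
12   39      17   Data
14   45      14     HR
take 2 rows with largest tenure:
    age  tenure   dept
12   39      17   Data
9    28      15  Legal
sort by tenure descending:
    age  tenure   dept
12   39      17   Data
9    28      15  Legal
add column tenure_plus_age = t['tenure'] + t['age']:
    age  tenure   dept  tenure_plus_age
12   39      17   Data               56
9    28      15  Legal               43
The value at position 0, column 'tenure_plus_age' is 56.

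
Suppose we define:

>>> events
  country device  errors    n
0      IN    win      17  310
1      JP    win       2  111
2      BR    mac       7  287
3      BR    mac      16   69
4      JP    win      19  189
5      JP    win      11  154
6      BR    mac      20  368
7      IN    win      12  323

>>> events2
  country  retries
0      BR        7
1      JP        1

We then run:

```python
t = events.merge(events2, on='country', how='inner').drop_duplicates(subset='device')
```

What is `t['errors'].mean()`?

4.5

merge on 'country' (how='inner') → 6 rows:
  country device  errors    n  retries
0      JP    win       2  111        1
1      BR    mac       7  287        7
2      BR    mac      16   69        7
3      JP    win      19  189        1
4      JP    win      11  154        1
5      BR    mac      20  368        7
drop duplicate device (keep=first):
  country device  errors    n  retries
0      JP    win       2  111        1
1      BR    mac       7  287        7
Taking the mean of column 'errors' gives 4.5.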